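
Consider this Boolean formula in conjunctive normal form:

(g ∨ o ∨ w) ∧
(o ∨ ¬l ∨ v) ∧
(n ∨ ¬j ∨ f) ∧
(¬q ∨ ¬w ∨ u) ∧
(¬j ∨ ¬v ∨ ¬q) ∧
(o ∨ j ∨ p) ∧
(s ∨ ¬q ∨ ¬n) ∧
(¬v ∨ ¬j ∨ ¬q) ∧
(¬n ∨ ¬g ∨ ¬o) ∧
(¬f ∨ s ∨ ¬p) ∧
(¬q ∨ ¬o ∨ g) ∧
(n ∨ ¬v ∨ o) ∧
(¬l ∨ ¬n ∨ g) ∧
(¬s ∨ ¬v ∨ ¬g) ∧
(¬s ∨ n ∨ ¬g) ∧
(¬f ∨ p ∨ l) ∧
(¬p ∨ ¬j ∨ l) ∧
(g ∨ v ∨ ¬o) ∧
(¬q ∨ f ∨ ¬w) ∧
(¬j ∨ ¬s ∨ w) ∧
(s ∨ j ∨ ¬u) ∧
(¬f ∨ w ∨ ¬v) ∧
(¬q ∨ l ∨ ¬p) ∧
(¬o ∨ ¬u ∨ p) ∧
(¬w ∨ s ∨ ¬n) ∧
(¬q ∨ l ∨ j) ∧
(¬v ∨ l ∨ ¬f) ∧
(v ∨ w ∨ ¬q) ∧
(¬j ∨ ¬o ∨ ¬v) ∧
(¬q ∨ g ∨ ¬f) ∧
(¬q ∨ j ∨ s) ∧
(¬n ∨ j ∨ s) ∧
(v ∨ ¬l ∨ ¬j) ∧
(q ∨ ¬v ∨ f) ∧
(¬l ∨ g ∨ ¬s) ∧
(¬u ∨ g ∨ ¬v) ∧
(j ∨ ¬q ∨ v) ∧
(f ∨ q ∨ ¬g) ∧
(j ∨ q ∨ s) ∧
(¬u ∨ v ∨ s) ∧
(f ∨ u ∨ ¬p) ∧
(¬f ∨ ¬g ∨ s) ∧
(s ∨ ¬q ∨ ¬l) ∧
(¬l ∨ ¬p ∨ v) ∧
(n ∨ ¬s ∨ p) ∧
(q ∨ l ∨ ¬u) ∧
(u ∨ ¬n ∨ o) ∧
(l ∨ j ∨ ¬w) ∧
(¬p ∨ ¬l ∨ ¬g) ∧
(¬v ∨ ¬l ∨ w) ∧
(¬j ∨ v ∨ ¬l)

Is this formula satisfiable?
No

No, the formula is not satisfiable.

No assignment of truth values to the variables can make all 51 clauses true simultaneously.

The formula is UNSAT (unsatisfiable).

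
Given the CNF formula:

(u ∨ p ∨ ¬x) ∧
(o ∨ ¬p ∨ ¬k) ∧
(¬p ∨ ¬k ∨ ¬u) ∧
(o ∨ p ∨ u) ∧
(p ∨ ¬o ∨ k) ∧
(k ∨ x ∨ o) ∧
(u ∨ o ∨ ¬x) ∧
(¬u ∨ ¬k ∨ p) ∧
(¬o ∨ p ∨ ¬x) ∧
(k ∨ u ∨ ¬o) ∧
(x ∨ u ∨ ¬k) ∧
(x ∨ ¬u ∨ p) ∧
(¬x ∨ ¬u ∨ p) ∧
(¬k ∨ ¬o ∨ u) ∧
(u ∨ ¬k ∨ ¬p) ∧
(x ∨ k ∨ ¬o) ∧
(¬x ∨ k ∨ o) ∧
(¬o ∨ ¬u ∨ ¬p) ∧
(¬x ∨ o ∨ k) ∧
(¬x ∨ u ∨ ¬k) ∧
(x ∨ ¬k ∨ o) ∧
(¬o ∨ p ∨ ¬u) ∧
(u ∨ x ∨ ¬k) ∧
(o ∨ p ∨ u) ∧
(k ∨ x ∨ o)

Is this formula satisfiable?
No

No, the formula is not satisfiable.

No assignment of truth values to the variables can make all 25 clauses true simultaneously.

The formula is UNSAT (unsatisfiable).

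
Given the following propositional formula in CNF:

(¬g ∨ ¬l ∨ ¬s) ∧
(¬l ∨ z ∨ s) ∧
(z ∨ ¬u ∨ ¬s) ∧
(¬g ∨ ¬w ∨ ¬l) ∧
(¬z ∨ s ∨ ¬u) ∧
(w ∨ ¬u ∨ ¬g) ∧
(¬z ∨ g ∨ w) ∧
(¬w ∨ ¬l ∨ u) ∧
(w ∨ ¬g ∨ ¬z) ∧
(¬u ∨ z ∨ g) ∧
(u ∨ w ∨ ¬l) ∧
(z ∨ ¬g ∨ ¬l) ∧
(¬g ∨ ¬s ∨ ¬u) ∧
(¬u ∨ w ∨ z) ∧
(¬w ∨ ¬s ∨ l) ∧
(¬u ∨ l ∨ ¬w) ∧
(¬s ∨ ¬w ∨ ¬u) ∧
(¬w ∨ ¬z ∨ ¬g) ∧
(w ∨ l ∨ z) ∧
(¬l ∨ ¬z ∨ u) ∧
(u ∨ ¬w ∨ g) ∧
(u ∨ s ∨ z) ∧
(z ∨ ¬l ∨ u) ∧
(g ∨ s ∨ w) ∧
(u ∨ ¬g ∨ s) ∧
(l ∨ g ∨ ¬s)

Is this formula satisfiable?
No

No, the formula is not satisfiable.

No assignment of truth values to the variables can make all 26 clauses true simultaneously.

The formula is UNSAT (unsatisfiable).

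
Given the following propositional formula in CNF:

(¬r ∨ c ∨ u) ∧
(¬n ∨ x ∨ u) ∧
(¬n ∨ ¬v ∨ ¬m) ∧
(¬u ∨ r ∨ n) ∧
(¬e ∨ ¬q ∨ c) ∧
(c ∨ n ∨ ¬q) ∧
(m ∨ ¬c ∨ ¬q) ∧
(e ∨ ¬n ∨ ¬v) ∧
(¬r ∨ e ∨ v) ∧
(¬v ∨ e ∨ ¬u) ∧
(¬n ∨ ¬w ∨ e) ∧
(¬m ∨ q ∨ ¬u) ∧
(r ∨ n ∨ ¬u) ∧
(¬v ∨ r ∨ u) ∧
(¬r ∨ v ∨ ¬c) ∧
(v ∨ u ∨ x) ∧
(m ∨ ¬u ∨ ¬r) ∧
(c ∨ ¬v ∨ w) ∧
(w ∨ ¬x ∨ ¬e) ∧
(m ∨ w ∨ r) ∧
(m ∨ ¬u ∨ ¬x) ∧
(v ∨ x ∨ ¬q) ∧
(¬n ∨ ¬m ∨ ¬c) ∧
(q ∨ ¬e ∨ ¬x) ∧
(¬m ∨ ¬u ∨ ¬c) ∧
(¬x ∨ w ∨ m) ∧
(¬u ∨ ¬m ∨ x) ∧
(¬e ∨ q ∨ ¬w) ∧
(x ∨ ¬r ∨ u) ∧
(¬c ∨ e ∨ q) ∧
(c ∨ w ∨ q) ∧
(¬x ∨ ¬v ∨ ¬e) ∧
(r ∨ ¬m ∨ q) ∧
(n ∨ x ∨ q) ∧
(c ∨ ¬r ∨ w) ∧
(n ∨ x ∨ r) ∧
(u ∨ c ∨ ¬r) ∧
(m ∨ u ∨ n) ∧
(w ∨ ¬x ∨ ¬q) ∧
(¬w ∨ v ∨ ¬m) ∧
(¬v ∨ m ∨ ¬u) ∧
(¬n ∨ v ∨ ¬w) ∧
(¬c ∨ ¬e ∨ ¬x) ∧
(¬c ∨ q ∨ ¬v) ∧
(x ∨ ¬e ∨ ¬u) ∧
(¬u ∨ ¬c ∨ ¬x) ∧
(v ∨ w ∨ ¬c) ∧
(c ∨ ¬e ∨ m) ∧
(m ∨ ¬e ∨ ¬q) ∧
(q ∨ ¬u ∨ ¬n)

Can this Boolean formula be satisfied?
Yes

Yes, the formula is satisfiable.

One satisfying assignment is: r=True, v=True, m=True, e=False, x=True, q=True, c=True, n=False, w=True, u=False

Verification: With this assignment, all 50 clauses evaluate to true.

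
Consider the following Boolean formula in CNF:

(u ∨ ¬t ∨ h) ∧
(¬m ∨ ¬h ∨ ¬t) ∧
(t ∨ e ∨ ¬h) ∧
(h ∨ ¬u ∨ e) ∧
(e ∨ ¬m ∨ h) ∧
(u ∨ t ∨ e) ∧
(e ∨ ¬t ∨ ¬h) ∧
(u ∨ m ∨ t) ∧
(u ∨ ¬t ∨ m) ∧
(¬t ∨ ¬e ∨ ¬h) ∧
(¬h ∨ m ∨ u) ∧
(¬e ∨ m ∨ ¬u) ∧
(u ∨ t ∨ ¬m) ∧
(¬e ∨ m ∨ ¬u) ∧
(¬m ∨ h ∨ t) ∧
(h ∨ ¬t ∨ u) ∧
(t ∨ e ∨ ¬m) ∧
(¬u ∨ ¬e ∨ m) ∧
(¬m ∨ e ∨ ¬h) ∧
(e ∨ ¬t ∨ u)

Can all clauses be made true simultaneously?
Yes

Yes, the formula is satisfiable.

One satisfying assignment is: m=True, h=True, e=True, t=False, u=True

Verification: With this assignment, all 20 clauses evaluate to true.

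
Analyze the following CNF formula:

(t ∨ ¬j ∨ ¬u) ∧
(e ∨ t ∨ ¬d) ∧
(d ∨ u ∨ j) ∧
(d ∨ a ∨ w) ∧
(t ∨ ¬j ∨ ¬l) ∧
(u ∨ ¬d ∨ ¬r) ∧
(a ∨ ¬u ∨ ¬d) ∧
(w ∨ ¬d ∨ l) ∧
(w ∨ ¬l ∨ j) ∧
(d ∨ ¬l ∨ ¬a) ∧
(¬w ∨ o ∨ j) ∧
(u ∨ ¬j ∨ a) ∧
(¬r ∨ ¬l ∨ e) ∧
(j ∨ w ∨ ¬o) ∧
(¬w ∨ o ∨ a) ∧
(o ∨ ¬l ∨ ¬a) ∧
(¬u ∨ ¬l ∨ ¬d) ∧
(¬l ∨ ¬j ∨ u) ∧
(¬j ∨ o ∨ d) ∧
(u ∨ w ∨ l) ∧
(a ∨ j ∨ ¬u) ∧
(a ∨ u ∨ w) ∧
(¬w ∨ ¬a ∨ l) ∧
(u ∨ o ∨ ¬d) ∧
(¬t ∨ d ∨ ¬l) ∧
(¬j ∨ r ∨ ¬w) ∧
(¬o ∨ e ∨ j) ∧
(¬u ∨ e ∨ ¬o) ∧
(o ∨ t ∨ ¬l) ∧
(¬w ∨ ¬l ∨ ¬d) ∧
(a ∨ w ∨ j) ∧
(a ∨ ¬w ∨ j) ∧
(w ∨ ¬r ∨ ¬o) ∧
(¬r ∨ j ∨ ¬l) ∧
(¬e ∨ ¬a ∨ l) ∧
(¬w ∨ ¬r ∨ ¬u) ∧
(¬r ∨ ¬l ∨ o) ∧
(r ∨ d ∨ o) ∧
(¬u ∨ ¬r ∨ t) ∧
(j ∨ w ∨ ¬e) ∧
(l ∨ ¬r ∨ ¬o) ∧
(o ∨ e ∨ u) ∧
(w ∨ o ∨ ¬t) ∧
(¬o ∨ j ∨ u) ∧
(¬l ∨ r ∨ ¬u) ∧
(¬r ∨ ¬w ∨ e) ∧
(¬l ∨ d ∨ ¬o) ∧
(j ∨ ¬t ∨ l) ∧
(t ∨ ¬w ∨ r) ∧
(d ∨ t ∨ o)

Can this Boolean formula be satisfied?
No

No, the formula is not satisfiable.

No assignment of truth values to the variables can make all 50 clauses true simultaneously.

The formula is UNSAT (unsatisfiable).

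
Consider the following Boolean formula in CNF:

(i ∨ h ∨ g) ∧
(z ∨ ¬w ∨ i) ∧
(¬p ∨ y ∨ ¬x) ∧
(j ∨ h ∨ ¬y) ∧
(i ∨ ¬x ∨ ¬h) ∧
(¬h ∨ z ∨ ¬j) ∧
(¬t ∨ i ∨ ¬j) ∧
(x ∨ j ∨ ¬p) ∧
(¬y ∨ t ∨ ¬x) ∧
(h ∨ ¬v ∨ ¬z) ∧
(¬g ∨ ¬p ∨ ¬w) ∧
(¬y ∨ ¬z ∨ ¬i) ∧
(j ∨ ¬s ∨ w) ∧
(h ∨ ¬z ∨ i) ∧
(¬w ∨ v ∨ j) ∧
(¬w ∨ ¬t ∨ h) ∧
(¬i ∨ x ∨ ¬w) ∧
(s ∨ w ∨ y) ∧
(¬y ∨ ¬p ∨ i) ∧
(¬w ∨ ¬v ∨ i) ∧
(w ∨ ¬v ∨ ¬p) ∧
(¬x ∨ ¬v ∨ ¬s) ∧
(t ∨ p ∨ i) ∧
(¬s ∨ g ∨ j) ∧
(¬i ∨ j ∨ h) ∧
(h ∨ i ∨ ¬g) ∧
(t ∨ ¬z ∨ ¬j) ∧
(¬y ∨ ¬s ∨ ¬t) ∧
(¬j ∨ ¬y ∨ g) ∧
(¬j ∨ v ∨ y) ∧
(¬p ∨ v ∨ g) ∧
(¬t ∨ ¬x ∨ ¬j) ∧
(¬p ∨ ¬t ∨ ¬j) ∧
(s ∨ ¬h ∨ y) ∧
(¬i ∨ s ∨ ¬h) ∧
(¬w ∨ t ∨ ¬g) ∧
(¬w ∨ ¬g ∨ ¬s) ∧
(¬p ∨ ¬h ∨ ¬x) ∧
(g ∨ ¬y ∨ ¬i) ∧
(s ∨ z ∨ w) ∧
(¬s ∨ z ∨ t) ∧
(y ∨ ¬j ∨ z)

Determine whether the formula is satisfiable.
Yes

Yes, the formula is satisfiable.

One satisfying assignment is: s=False, y=True, p=False, v=False, j=False, g=True, h=True, i=False, z=True, x=False, w=False, t=True

Verification: With this assignment, all 42 clauses evaluate to true.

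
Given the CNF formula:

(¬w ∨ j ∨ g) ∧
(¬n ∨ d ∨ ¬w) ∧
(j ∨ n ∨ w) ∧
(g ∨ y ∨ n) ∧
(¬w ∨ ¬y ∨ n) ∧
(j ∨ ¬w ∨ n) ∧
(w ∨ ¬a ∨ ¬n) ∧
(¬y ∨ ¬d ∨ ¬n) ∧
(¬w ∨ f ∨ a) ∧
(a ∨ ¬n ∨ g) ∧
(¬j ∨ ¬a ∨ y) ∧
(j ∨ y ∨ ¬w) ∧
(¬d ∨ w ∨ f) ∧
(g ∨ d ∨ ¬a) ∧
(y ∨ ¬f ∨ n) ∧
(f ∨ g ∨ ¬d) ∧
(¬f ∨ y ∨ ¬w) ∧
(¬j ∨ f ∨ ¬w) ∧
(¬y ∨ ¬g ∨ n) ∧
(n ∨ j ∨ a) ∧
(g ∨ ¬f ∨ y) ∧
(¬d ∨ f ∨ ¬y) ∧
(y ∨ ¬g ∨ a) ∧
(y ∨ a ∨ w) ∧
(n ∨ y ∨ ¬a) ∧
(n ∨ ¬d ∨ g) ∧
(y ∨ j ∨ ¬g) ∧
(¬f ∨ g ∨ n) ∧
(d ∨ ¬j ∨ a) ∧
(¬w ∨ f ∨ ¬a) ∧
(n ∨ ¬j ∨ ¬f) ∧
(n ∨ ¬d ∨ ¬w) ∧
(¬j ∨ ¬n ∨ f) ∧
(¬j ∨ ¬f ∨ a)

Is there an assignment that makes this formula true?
Yes

Yes, the formula is satisfiable.

One satisfying assignment is: d=False, a=False, n=True, y=True, j=False, g=True, w=False, f=False

Verification: With this assignment, all 34 clauses evaluate to true.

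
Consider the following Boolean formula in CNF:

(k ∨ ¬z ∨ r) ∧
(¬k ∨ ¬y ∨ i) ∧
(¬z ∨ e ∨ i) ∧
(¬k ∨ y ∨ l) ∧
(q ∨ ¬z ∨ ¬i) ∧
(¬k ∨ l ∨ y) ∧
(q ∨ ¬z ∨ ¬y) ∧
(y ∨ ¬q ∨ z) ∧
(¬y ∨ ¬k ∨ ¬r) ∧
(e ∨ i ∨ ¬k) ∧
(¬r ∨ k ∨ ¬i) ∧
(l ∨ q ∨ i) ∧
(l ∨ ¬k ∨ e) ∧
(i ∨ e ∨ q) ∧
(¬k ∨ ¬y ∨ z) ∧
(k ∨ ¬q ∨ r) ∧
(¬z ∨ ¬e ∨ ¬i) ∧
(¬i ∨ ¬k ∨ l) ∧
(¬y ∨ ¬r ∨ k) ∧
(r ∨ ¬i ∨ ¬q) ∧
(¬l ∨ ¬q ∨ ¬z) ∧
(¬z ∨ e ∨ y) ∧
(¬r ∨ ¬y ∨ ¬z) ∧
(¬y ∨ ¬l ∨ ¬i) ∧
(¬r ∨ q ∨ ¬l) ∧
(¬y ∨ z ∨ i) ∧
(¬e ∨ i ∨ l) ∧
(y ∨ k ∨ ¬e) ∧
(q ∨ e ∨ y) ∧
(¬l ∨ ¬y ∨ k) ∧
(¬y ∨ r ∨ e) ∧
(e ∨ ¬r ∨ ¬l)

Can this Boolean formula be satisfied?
Yes

Yes, the formula is satisfiable.

One satisfying assignment is: e=True, y=True, r=False, i=True, z=False, l=False, k=False, q=False

Verification: With this assignment, all 32 clauses evaluate to true.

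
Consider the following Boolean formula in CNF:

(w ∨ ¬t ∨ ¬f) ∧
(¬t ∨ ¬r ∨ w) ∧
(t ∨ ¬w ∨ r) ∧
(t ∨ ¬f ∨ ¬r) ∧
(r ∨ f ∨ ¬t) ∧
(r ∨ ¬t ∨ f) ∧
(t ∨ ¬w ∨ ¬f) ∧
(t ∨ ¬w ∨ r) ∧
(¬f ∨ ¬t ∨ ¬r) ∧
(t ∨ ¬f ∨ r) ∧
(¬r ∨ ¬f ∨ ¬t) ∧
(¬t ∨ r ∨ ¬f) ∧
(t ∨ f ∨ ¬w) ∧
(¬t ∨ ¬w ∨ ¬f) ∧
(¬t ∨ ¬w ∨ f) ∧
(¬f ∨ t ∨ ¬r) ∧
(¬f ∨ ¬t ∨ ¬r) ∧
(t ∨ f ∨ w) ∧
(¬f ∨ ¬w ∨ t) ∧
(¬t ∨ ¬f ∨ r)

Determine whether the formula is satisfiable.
No

No, the formula is not satisfiable.

No assignment of truth values to the variables can make all 20 clauses true simultaneously.

The formula is UNSAT (unsatisfiable).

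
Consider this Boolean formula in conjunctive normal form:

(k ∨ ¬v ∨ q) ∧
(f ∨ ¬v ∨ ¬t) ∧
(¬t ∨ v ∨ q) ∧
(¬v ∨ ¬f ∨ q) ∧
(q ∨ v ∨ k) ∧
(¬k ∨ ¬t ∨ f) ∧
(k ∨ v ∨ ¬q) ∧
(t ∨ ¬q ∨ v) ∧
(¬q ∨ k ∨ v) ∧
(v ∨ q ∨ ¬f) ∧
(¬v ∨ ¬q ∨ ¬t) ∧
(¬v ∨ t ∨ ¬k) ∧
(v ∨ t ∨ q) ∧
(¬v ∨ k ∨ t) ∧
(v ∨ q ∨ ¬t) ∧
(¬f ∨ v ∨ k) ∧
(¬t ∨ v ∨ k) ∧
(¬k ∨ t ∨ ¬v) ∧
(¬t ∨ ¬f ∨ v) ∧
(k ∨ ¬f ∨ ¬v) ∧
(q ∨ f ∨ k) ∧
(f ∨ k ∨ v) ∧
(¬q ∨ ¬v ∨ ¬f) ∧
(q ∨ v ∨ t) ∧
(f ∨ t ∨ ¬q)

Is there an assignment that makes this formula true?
No

No, the formula is not satisfiable.

No assignment of truth values to the variables can make all 25 clauses true simultaneously.

The formula is UNSAT (unsatisfiable).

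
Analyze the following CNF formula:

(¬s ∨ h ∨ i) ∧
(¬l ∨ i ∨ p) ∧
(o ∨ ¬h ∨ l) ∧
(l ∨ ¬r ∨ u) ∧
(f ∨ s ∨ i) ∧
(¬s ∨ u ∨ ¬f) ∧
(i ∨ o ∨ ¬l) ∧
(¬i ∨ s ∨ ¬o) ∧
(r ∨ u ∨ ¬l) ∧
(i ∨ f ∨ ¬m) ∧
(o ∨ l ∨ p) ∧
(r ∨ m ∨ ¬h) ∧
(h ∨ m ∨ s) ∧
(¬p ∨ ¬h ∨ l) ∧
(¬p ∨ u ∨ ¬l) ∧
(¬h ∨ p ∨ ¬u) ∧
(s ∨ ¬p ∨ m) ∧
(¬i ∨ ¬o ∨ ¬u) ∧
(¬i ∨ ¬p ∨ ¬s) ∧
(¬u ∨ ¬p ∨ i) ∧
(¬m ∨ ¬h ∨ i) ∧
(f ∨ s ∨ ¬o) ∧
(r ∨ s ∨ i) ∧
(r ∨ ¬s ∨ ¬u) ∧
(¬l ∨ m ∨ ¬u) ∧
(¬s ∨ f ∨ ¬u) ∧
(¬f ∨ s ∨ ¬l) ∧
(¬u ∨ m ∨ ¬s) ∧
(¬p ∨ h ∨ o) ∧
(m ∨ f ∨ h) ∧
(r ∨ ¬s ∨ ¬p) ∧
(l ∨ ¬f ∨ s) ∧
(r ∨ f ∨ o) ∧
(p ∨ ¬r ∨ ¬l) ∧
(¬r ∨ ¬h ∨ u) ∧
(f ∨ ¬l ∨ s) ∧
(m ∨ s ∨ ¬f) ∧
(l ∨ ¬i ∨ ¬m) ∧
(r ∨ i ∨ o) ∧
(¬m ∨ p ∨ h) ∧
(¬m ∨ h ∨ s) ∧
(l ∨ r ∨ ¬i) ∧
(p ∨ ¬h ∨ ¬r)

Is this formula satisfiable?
No

No, the formula is not satisfiable.

No assignment of truth values to the variables can make all 43 clauses true simultaneously.

The formula is UNSAT (unsatisfiable).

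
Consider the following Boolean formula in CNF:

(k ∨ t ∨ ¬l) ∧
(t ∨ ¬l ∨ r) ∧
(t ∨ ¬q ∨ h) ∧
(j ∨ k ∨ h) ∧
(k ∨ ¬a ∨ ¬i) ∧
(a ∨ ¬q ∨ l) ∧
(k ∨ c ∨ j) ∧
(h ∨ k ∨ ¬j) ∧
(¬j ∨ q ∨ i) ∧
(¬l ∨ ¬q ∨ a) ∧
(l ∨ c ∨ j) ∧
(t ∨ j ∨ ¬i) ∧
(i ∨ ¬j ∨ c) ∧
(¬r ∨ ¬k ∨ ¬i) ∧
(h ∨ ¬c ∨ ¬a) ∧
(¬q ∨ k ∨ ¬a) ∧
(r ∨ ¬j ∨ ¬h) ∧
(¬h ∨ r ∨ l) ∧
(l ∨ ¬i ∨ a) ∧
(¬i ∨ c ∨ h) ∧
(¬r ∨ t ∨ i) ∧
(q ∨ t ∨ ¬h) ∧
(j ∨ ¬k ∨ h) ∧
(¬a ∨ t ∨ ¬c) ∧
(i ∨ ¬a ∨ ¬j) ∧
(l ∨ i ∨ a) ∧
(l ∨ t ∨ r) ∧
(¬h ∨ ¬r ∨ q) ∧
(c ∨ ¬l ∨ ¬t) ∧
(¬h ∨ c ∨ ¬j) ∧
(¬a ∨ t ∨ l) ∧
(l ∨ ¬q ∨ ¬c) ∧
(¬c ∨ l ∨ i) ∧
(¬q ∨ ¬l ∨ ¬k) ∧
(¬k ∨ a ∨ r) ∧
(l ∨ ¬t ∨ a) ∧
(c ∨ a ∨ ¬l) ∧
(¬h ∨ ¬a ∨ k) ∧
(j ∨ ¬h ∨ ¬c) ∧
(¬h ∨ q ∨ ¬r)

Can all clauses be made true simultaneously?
No

No, the formula is not satisfiable.

No assignment of truth values to the variables can make all 40 clauses true simultaneously.

The formula is UNSAT (unsatisfiable).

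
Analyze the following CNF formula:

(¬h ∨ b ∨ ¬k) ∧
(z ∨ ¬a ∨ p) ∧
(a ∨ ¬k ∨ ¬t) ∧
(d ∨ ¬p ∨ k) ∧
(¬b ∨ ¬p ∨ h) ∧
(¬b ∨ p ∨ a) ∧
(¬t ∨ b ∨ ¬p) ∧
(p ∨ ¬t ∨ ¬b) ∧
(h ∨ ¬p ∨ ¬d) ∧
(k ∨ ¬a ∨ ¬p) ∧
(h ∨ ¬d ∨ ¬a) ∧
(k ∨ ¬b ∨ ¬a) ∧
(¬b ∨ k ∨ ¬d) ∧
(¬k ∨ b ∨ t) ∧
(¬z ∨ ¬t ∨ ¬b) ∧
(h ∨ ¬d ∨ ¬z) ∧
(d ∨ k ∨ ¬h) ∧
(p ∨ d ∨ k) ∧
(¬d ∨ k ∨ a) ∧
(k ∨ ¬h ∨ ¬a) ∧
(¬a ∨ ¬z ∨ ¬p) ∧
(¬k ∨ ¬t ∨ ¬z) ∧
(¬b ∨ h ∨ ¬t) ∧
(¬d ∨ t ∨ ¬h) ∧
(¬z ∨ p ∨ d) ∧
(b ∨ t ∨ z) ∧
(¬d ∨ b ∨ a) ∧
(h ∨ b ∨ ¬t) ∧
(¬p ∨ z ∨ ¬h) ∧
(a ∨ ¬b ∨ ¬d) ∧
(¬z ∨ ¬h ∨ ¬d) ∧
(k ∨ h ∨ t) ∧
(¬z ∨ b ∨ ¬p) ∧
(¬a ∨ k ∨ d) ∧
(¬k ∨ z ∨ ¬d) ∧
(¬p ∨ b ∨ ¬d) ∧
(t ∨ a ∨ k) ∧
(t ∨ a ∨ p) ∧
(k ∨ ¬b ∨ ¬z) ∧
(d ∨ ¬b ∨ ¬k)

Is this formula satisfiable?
No

No, the formula is not satisfiable.

No assignment of truth values to the variables can make all 40 clauses true simultaneously.

The formula is UNSAT (unsatisfiable).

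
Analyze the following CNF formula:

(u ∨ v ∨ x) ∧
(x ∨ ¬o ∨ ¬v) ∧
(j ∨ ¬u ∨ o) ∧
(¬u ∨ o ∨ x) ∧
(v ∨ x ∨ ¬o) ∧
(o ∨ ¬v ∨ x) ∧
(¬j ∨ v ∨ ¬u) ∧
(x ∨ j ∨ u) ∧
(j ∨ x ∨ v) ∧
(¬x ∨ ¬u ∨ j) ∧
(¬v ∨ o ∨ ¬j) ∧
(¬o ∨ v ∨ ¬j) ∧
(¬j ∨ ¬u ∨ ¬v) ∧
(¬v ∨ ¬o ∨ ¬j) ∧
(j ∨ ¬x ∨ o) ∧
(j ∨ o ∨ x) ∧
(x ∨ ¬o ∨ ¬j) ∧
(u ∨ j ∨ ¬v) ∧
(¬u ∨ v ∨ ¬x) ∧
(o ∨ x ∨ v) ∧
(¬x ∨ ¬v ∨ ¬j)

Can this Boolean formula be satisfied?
Yes

Yes, the formula is satisfiable.

One satisfying assignment is: u=False, o=False, j=True, v=False, x=True

Verification: With this assignment, all 21 clauses evaluate to true.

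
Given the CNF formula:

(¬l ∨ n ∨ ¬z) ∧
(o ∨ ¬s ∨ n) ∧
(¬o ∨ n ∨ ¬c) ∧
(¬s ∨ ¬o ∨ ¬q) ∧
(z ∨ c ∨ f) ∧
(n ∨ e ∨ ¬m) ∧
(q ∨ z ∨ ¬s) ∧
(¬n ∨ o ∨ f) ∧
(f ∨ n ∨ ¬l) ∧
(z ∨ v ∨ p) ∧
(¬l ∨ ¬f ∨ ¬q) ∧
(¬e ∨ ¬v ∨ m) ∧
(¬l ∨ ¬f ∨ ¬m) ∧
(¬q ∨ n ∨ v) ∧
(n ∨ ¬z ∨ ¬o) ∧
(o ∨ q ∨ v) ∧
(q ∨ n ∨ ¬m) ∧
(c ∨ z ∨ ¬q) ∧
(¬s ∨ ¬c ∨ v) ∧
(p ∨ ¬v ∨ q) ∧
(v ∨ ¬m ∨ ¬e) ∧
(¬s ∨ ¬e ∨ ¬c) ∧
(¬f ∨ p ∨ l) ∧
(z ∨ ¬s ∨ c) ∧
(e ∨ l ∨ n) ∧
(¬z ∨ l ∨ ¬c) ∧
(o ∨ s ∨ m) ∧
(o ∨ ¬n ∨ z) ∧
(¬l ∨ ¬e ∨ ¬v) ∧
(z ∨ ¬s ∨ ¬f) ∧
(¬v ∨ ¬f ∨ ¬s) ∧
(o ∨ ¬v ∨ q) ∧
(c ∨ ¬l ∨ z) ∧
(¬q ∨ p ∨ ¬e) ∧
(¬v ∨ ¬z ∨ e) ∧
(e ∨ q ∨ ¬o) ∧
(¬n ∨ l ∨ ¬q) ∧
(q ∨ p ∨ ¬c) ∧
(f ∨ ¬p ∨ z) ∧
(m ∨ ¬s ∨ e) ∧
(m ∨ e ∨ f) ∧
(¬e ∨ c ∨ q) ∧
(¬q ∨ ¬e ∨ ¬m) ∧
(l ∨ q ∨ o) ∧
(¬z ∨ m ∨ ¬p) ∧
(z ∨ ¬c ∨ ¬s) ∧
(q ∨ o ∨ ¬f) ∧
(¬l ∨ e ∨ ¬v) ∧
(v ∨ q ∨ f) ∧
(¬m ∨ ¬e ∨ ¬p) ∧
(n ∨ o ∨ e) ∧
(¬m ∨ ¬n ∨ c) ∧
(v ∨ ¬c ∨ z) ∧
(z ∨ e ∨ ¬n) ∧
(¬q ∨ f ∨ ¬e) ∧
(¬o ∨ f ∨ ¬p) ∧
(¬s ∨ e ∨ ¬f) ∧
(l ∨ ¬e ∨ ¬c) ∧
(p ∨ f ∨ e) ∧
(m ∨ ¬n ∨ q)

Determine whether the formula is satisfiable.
No

No, the formula is not satisfiable.

No assignment of truth values to the variables can make all 60 clauses true simultaneously.

The formula is UNSAT (unsatisfiable).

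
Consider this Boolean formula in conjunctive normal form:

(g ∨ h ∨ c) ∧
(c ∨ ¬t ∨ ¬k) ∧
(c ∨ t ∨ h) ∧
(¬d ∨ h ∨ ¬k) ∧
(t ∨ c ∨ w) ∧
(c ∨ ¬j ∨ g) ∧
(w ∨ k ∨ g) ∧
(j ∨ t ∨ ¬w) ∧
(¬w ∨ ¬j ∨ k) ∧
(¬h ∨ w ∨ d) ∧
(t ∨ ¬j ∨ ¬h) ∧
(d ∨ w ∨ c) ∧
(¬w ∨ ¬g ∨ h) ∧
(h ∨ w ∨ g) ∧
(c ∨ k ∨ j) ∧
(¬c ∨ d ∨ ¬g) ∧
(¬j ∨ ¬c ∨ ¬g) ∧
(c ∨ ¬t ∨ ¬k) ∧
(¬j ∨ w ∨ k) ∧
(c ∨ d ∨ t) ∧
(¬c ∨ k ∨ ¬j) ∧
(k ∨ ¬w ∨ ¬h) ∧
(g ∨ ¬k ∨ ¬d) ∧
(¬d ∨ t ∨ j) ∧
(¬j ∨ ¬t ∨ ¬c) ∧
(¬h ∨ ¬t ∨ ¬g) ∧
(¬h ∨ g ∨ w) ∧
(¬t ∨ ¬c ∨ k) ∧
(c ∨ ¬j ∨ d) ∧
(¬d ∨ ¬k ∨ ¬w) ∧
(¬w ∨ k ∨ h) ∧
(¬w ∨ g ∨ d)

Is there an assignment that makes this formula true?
No

No, the formula is not satisfiable.

No assignment of truth values to the variables can make all 32 clauses true simultaneously.

The formula is UNSAT (unsatisfiable).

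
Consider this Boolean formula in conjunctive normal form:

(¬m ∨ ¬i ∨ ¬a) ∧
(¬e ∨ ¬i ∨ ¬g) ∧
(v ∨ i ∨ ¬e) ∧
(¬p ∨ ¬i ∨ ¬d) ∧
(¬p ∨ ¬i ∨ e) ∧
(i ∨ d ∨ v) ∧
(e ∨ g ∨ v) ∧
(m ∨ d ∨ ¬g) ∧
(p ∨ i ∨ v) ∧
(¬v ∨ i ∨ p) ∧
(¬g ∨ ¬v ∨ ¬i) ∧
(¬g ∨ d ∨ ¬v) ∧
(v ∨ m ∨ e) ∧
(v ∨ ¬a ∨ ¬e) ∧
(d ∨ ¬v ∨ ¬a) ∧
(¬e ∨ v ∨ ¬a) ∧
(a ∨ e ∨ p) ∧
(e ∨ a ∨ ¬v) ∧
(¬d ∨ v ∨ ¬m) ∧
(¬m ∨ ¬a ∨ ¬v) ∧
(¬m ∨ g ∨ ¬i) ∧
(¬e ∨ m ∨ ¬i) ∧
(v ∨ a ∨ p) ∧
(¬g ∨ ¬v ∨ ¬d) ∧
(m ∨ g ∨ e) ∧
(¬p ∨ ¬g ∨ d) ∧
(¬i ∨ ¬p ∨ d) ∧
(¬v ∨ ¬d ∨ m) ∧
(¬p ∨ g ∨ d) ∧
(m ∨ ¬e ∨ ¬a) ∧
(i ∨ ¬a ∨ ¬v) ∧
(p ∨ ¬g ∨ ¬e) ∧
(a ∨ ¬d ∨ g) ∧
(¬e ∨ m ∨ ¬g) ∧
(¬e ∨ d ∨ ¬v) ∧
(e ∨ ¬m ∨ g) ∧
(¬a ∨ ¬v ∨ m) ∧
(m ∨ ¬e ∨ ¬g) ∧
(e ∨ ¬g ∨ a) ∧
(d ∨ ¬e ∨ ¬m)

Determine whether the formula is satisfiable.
No

No, the formula is not satisfiable.

No assignment of truth values to the variables can make all 40 clauses true simultaneously.

The formula is UNSAT (unsatisfiable).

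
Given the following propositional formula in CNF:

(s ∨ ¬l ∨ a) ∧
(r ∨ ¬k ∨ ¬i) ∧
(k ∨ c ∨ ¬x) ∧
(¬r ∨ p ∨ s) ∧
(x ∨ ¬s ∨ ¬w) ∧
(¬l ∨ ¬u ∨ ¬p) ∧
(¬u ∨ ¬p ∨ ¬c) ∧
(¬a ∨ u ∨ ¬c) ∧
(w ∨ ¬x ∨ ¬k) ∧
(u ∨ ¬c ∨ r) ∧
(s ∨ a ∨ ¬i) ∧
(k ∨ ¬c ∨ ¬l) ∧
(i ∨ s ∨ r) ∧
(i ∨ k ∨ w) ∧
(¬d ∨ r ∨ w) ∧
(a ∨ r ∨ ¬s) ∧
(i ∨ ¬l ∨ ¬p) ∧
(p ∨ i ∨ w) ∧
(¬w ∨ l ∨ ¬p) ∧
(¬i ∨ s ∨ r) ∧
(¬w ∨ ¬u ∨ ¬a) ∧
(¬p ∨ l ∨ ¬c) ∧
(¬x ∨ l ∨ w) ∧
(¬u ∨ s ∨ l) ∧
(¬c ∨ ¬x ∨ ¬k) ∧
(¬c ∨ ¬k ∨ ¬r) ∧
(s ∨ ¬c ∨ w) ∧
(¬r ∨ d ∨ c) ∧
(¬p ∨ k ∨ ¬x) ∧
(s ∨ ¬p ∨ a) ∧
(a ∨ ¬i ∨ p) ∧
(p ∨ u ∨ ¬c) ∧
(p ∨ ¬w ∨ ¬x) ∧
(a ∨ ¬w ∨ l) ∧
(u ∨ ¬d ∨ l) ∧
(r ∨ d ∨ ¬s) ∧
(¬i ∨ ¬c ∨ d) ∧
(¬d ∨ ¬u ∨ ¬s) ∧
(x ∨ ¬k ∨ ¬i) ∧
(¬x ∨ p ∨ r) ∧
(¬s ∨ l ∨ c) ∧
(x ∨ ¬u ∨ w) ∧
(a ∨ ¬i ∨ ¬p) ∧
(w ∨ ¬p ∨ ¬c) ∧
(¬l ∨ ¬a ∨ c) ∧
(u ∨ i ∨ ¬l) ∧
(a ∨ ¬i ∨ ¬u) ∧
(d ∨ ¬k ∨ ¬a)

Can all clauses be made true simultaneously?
No

No, the formula is not satisfiable.

No assignment of truth values to the variables can make all 48 clauses true simultaneously.

The formula is UNSAT (unsatisfiable).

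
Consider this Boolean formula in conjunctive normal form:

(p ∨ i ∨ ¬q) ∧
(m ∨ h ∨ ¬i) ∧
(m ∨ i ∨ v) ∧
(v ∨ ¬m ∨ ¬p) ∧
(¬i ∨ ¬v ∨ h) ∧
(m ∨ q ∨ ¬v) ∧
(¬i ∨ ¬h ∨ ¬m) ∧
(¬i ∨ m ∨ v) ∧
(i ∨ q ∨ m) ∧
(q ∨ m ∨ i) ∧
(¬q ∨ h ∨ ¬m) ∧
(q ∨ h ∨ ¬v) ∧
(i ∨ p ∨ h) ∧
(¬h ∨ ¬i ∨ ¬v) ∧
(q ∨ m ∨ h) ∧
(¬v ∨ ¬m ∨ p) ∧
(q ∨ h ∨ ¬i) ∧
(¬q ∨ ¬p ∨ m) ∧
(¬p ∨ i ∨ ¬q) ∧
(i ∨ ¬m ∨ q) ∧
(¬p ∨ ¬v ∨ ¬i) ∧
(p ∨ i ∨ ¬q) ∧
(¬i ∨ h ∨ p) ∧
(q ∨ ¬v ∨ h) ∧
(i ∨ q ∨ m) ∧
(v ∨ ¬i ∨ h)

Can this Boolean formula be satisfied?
No

No, the formula is not satisfiable.

No assignment of truth values to the variables can make all 26 clauses true simultaneously.

The formula is UNSAT (unsatisfiable).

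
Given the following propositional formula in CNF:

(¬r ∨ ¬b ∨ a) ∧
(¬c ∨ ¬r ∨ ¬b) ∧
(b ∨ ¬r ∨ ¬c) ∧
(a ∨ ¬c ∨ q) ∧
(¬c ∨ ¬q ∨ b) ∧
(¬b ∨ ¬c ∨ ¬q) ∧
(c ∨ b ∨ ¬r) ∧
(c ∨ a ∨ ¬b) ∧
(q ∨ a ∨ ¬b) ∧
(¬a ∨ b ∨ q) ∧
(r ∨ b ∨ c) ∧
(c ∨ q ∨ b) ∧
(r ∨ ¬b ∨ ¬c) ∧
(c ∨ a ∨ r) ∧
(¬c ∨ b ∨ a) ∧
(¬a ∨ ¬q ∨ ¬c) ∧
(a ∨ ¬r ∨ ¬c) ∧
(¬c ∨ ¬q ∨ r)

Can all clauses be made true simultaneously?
Yes

Yes, the formula is satisfiable.

One satisfying assignment is: r=False, c=False, q=True, b=True, a=True

Verification: With this assignment, all 18 clauses evaluate to true.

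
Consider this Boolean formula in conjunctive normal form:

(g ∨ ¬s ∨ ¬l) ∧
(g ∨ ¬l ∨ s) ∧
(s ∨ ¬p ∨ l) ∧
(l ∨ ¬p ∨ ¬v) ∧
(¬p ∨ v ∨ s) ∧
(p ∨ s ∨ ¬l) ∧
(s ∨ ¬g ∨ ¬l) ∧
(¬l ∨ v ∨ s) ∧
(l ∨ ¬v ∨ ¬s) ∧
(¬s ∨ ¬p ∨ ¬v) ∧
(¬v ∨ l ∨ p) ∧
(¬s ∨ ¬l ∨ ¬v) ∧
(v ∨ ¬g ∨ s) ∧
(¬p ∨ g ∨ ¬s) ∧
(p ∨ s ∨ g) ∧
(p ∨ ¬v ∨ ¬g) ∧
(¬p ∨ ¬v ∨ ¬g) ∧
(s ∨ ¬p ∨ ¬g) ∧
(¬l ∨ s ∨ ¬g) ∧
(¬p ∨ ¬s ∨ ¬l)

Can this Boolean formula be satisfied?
Yes

Yes, the formula is satisfiable.

One satisfying assignment is: l=False, p=False, g=False, v=False, s=True

Verification: With this assignment, all 20 clauses evaluate to true.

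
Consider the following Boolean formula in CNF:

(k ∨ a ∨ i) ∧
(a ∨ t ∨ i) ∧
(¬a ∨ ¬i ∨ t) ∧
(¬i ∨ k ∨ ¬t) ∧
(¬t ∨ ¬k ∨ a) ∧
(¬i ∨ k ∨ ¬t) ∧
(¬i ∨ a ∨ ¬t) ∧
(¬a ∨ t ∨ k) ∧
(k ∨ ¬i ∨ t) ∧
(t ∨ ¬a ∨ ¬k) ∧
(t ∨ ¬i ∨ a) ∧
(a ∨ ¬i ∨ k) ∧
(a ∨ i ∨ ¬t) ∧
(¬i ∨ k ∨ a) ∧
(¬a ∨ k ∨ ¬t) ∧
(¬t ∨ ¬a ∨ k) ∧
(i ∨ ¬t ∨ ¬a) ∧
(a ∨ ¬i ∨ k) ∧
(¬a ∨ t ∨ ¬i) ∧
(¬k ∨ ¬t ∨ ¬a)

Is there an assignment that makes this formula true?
No

No, the formula is not satisfiable.

No assignment of truth values to the variables can make all 20 clauses true simultaneously.

The formula is UNSAT (unsatisfiable).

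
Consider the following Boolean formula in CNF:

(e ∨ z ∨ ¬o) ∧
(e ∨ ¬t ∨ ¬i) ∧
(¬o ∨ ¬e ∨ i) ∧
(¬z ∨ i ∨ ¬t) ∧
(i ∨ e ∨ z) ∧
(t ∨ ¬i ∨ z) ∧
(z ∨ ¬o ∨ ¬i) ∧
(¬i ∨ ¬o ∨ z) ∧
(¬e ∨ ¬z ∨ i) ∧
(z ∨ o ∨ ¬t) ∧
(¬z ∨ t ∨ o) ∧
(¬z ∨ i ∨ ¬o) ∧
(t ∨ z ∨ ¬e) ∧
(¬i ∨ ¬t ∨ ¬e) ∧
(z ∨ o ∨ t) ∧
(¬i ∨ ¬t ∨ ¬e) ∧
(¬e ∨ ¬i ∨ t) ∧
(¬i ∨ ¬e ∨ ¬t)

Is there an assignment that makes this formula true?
Yes

Yes, the formula is satisfiable.

One satisfying assignment is: o=True, z=True, t=False, i=True, e=False

Verification: With this assignment, all 18 clauses evaluate to true.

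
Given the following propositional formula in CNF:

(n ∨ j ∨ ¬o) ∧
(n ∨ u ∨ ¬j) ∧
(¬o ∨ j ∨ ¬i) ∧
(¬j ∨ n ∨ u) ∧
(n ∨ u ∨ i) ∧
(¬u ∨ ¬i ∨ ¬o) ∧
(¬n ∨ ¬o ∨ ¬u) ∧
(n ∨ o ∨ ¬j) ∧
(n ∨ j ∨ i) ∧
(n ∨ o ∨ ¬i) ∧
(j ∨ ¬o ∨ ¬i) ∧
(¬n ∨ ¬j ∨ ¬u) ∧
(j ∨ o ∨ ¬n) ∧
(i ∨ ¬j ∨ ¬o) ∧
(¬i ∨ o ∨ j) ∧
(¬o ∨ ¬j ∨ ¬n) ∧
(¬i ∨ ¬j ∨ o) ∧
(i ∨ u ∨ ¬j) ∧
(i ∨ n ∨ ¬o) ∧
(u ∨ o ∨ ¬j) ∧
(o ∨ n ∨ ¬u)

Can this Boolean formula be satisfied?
Yes

Yes, the formula is satisfiable.

One satisfying assignment is: j=False, n=True, u=False, o=True, i=False

Verification: With this assignment, all 21 clauses evaluate to true.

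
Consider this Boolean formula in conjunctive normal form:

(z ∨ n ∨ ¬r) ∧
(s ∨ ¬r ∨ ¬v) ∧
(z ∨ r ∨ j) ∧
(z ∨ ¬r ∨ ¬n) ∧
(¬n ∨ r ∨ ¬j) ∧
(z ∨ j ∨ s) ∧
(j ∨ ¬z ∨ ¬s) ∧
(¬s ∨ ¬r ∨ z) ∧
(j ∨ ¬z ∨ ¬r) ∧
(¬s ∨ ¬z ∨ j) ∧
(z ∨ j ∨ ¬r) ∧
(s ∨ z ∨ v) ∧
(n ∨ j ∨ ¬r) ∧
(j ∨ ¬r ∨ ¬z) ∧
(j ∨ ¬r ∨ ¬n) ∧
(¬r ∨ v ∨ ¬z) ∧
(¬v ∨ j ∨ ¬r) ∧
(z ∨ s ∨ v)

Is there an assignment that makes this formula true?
Yes

Yes, the formula is satisfiable.

One satisfying assignment is: j=False, r=False, v=False, s=False, n=False, z=True

Verification: With this assignment, all 18 clauses evaluate to true.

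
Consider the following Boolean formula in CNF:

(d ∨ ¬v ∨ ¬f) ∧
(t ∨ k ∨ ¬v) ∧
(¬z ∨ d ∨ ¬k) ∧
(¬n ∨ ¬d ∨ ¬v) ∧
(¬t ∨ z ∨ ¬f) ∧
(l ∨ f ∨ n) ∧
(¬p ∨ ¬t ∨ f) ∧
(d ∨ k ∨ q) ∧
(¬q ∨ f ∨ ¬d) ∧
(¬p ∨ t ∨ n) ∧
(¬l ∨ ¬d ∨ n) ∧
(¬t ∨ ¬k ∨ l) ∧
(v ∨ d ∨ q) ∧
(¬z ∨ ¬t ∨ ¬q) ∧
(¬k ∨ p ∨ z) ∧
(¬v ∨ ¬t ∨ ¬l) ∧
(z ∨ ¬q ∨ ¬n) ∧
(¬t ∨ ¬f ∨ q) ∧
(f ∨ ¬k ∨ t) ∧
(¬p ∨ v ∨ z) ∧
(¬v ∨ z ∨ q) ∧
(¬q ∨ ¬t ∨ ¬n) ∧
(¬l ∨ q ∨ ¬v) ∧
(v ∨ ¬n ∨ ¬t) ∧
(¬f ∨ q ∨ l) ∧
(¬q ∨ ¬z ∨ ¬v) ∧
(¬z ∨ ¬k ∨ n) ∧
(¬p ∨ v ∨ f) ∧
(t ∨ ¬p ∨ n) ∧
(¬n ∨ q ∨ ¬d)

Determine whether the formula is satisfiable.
Yes

Yes, the formula is satisfiable.

One satisfying assignment is: t=False, d=False, p=True, f=True, k=False, q=True, v=False, l=False, z=True, n=True

Verification: With this assignment, all 30 clauses evaluate to true.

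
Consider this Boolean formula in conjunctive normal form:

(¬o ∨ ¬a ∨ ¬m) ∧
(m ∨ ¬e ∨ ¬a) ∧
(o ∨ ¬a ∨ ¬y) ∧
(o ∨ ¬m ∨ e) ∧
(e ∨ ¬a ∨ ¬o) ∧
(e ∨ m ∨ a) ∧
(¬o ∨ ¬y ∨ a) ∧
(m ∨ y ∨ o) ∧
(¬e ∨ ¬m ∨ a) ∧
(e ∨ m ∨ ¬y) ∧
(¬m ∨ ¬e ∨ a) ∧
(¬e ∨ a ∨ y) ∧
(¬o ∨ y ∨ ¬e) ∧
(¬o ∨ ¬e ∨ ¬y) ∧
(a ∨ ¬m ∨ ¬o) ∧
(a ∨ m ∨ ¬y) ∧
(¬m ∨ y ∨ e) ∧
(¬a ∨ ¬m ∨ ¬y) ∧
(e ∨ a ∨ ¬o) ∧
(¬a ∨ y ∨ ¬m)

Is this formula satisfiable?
No

No, the formula is not satisfiable.

No assignment of truth values to the variables can make all 20 clauses true simultaneously.

The formula is UNSAT (unsatisfiable).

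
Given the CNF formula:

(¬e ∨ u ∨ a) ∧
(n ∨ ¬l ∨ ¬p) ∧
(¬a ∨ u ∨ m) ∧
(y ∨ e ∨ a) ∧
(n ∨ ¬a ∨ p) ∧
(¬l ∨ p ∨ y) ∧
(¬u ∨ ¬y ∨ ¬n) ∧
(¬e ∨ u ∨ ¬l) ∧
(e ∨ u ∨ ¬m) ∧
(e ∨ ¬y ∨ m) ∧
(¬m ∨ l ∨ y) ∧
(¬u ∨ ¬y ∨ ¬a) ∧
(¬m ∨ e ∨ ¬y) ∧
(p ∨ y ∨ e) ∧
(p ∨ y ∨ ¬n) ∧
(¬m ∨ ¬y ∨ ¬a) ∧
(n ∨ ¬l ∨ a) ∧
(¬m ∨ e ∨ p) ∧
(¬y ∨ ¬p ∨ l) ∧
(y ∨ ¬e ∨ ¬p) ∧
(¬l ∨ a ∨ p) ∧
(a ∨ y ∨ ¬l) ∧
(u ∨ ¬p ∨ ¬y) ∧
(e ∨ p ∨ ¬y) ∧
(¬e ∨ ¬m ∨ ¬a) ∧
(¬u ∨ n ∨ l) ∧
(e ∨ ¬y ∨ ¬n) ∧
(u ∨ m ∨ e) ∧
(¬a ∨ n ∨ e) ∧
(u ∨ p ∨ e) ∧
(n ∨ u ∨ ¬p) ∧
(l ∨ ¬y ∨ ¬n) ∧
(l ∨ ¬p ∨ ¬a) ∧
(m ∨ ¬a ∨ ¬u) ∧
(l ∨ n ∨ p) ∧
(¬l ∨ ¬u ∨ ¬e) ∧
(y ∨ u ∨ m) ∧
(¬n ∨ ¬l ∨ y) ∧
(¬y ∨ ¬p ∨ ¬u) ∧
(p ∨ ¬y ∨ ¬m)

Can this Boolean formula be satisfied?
No

No, the formula is not satisfiable.

No assignment of truth values to the variables can make all 40 clauses true simultaneously.

The formula is UNSAT (unsatisfiable).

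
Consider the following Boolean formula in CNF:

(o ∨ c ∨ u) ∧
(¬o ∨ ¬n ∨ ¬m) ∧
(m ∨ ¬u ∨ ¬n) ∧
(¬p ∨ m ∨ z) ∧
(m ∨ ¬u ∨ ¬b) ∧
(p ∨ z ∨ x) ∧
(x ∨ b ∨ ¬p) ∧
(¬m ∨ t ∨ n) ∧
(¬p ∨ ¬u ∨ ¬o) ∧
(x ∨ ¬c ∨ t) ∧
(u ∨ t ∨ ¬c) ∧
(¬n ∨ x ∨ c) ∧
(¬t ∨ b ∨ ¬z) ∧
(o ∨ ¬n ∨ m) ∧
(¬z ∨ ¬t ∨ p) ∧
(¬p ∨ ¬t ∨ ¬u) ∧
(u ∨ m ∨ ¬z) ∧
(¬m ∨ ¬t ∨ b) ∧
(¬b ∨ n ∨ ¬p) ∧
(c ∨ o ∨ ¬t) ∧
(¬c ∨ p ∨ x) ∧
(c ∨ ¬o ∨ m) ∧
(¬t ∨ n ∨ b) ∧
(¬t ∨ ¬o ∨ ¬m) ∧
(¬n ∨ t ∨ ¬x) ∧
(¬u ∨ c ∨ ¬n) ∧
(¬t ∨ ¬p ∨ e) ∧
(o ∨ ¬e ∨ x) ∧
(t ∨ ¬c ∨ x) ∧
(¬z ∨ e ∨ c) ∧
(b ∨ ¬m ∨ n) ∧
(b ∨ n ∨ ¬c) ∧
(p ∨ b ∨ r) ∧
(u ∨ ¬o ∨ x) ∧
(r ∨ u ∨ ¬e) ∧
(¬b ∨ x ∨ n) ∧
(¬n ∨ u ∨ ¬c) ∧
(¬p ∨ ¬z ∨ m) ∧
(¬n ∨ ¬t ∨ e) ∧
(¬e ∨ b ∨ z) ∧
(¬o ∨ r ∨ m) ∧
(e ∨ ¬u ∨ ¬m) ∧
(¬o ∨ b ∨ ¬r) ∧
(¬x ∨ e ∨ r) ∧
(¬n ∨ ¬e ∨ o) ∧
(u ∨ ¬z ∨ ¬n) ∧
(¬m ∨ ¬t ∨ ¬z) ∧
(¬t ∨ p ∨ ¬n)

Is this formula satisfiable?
Yes

Yes, the formula is satisfiable.

One satisfying assignment is: z=True, b=False, n=False, u=True, r=True, e=True, x=True, t=False, p=False, m=False, c=False, o=False

Verification: With this assignment, all 48 clauses evaluate to true.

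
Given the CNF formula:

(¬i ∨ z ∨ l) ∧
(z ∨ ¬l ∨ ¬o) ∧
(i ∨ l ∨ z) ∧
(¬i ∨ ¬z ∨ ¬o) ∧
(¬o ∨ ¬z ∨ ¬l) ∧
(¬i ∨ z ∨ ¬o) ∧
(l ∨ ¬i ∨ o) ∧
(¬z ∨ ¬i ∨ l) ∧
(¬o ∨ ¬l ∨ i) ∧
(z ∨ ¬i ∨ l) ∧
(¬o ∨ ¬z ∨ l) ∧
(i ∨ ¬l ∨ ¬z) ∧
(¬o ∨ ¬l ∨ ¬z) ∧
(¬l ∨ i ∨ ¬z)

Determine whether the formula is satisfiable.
Yes

Yes, the formula is satisfiable.

One satisfying assignment is: z=True, i=False, o=False, l=False

Verification: With this assignment, all 14 clauses evaluate to true.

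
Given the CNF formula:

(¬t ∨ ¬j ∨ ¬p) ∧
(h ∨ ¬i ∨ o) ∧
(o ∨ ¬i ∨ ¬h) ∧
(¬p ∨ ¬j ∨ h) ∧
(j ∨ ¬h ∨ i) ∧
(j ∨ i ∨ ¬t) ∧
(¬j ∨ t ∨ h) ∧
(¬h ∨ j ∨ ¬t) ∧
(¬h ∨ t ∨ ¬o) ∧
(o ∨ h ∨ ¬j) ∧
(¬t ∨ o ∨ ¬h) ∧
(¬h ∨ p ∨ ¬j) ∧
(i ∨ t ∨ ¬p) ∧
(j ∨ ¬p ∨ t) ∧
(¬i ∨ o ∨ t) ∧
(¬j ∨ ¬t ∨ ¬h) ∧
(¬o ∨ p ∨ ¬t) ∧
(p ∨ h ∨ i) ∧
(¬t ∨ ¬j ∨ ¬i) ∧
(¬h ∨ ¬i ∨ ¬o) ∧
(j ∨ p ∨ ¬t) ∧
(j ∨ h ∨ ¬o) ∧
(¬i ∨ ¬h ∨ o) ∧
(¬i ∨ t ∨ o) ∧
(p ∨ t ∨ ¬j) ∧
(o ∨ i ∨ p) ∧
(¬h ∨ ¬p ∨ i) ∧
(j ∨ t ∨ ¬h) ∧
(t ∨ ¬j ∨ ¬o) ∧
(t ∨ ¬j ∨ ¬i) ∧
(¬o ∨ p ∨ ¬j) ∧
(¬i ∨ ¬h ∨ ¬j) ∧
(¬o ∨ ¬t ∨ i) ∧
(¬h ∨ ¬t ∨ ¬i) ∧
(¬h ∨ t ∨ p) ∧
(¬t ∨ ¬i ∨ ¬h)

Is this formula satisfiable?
No

No, the formula is not satisfiable.

No assignment of truth values to the variables can make all 36 clauses true simultaneously.

The formula is UNSAT (unsatisfiable).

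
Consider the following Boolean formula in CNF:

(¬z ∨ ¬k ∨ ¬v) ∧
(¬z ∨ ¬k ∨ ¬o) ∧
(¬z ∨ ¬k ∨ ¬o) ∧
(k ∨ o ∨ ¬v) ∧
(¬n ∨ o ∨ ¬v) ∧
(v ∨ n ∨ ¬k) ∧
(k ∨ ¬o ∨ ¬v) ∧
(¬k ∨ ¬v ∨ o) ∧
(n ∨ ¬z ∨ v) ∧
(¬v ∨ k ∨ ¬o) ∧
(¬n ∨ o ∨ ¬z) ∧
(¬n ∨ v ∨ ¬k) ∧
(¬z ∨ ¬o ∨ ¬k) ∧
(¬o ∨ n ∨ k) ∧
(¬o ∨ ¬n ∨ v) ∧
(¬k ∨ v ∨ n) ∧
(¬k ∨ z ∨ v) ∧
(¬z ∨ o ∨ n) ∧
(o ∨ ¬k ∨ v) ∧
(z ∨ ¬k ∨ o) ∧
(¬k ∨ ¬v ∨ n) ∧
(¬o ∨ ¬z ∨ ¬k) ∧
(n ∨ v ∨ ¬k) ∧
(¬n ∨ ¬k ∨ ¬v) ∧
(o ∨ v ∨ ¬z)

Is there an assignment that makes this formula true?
Yes

Yes, the formula is satisfiable.

One satisfying assignment is: z=False, k=False, n=False, o=False, v=False

Verification: With this assignment, all 25 clauses evaluate to true.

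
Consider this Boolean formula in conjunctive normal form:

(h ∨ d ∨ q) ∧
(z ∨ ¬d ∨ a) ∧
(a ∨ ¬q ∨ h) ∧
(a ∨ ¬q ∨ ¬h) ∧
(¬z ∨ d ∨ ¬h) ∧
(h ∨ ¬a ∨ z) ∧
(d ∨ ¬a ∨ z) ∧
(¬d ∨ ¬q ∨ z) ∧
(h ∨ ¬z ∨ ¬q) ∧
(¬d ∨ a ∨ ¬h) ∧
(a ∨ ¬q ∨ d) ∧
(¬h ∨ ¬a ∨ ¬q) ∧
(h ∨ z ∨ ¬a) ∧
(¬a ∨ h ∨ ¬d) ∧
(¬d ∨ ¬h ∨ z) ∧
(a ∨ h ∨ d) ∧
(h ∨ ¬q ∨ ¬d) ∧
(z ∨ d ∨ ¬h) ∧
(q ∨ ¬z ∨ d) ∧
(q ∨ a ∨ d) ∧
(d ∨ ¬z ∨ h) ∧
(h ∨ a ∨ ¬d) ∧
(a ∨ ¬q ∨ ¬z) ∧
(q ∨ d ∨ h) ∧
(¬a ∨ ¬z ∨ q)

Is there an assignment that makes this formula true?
No

No, the formula is not satisfiable.

No assignment of truth values to the variables can make all 25 clauses true simultaneously.

The formula is UNSAT (unsatisfiable).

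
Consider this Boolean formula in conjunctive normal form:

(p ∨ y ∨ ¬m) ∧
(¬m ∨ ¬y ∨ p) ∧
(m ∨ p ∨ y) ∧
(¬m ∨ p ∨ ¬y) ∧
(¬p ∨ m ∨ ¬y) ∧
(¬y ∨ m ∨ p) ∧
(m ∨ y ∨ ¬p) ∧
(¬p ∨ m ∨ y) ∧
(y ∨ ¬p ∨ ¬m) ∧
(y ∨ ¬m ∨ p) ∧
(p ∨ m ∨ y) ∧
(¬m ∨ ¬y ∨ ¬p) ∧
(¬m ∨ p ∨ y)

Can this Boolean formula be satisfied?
No

No, the formula is not satisfiable.

No assignment of truth values to the variables can make all 13 clauses true simultaneously.

The formula is UNSAT (unsatisfiable).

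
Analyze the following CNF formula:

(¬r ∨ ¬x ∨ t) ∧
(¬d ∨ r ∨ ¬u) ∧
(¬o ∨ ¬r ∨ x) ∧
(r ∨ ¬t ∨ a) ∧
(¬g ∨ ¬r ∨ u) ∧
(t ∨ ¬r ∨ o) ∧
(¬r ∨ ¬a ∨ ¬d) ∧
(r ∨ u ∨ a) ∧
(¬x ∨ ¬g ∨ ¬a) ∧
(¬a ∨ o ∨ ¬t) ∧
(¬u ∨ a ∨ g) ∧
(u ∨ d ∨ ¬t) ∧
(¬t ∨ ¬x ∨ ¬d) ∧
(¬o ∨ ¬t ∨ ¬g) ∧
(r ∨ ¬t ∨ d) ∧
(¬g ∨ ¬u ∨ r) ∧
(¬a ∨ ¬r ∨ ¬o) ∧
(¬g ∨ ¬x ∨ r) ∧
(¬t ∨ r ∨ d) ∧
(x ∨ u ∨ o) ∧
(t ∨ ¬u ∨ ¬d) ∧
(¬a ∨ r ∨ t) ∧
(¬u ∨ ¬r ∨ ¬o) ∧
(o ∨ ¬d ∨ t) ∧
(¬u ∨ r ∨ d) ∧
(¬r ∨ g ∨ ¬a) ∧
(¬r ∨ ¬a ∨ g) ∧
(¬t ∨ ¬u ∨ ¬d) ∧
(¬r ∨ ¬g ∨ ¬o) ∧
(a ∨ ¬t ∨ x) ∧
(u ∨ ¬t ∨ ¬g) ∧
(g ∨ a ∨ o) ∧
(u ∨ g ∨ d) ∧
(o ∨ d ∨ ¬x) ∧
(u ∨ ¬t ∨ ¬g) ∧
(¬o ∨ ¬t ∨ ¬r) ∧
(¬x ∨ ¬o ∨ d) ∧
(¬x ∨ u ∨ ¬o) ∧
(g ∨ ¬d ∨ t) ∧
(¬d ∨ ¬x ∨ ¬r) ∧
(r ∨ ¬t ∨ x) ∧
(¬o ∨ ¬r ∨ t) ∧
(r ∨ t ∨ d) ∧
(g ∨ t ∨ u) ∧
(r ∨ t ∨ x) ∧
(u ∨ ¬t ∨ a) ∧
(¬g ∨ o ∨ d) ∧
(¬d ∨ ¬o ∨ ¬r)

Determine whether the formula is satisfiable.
No

No, the formula is not satisfiable.

No assignment of truth values to the variables can make all 48 clauses true simultaneously.

The formula is UNSAT (unsatisfiable).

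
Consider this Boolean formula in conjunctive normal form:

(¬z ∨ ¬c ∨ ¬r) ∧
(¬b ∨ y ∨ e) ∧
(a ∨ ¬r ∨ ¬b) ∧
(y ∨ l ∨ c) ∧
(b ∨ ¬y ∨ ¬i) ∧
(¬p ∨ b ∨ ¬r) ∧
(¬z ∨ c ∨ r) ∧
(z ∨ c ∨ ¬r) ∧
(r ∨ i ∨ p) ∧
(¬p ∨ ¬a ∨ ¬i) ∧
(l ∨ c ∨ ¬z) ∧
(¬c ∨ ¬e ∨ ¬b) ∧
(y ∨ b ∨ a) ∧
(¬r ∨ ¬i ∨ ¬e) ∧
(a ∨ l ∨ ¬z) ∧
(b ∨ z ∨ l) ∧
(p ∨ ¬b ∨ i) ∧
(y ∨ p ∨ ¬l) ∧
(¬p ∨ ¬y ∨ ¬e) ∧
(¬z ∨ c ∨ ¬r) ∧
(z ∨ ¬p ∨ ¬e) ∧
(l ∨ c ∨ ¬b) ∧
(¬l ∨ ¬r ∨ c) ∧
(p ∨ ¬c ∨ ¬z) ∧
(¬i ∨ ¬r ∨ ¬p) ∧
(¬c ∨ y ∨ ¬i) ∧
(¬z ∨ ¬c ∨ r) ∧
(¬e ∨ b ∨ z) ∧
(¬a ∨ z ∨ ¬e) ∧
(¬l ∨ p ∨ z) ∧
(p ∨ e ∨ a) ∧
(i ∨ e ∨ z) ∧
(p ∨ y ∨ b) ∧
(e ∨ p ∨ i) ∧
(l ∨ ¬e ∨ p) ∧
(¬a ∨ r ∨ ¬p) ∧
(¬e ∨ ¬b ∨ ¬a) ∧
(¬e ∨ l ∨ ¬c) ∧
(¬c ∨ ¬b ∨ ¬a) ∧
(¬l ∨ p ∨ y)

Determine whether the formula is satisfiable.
Yes

Yes, the formula is satisfiable.

One satisfying assignment is: e=False, y=True, a=False, c=True, l=False, b=True, r=False, p=True, i=True, z=False

Verification: With this assignment, all 40 clauses evaluate to true.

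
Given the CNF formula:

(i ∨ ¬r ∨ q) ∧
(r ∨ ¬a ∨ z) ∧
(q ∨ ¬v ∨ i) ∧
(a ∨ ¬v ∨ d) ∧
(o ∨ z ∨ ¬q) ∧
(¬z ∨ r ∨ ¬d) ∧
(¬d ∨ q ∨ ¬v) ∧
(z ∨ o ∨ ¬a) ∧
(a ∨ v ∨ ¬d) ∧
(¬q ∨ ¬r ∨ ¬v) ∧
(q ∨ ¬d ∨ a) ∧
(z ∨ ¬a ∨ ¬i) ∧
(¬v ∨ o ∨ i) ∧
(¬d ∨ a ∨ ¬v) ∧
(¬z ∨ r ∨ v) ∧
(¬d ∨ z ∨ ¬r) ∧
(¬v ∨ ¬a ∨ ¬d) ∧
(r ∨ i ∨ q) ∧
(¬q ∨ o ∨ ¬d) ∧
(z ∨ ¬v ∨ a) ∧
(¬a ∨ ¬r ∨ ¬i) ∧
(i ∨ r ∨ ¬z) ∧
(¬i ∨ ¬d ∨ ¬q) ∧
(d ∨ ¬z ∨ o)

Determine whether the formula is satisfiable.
Yes

Yes, the formula is satisfiable.

One satisfying assignment is: d=False, z=False, o=False, a=False, r=False, q=False, i=True, v=False

Verification: With this assignment, all 24 clauses evaluate to true.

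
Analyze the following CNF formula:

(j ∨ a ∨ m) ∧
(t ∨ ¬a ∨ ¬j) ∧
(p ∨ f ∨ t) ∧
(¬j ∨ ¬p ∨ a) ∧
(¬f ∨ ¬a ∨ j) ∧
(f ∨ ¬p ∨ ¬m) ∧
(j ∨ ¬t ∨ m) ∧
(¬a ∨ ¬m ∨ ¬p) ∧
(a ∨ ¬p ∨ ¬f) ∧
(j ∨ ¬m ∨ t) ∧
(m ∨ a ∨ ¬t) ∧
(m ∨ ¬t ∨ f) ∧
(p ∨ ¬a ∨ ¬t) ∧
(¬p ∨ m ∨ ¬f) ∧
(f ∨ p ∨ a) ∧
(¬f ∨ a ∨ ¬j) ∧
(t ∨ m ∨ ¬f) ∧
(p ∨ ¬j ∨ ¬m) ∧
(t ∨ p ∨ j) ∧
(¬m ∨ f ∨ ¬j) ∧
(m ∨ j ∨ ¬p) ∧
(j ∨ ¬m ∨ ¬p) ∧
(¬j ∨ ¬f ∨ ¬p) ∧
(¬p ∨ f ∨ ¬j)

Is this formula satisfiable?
Yes

Yes, the formula is satisfiable.

One satisfying assignment is: a=False, j=False, m=True, f=True, p=False, t=True

Verification: With this assignment, all 24 clauses evaluate to true.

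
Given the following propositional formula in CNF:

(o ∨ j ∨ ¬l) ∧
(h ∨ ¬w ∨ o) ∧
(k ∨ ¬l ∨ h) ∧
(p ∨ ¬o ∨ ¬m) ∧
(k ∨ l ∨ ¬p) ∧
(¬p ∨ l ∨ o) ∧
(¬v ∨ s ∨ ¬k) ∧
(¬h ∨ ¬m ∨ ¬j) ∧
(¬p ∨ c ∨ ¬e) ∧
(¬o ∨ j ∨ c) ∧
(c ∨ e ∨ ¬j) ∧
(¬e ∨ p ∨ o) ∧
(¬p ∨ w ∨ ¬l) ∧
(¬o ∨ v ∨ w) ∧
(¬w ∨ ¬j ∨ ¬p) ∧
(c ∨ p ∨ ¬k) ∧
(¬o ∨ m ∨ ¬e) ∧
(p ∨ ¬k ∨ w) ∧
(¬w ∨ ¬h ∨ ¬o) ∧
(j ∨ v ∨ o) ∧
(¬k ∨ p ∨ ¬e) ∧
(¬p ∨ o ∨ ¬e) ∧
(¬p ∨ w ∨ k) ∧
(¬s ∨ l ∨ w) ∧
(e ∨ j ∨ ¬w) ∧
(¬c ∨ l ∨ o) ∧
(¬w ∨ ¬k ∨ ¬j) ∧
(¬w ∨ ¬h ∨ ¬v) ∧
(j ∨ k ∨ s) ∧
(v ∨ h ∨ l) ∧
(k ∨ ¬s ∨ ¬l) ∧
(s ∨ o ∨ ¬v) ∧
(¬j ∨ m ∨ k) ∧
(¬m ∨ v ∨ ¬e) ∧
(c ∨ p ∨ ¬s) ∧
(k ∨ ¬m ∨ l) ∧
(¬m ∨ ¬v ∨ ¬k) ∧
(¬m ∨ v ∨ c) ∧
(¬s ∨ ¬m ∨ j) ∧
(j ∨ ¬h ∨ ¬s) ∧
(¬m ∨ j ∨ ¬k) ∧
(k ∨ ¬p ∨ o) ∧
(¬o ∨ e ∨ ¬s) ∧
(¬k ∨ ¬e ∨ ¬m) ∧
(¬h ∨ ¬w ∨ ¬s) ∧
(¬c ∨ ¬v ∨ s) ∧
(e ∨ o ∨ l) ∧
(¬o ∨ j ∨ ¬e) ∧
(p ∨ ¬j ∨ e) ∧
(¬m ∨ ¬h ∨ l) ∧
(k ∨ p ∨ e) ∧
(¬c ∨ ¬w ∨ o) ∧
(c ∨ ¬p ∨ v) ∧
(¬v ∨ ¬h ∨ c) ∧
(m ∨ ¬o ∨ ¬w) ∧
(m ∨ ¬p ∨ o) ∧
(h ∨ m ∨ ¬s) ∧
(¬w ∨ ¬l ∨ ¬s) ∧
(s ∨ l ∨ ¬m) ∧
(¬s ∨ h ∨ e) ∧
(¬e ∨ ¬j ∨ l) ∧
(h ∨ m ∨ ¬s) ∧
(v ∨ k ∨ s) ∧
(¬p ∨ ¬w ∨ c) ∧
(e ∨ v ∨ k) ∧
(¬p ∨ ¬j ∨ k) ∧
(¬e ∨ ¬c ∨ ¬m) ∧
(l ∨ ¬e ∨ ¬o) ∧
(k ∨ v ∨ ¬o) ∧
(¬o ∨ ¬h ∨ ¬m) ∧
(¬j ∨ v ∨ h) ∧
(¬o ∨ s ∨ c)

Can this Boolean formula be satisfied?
No

No, the formula is not satisfiable.

No assignment of truth values to the variables can make all 72 clauses true simultaneously.

The formula is UNSAT (unsatisfiable).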